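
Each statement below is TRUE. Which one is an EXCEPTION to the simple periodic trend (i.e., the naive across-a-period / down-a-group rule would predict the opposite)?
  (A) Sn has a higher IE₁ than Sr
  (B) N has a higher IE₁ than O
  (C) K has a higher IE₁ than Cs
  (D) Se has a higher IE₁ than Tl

The general trend: IE₁ increases across a period and decreases down a group.
(A) Sn (period 5, group 14) vs Sr (period 5, group 2): the stated order agrees with the simple trend.
(B) N (period 2, group 15) vs O (period 2, group 16): the stated order contradicts the simple trend.
(C) K (period 4, group 1) vs Cs (period 6, group 1): the stated order agrees with the simple trend.
(D) Se (period 4, group 16) vs Tl (period 6, group 13): the stated order agrees with the simple trend.
The exception is (B): pairing an electron in O's 2p⁴ costs repulsion energy, so O ionizes more easily than half-filled N (2p³).

(B)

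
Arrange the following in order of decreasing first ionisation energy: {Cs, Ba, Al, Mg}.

Mg > Al > Ba > Cs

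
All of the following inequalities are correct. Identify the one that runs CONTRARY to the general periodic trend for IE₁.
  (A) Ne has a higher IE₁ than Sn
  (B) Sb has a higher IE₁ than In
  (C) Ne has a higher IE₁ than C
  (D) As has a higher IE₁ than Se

(D)

The general trend: IE₁ increases across a period and decreases down a group.
(A) Ne (period 2, group 18) vs Sn (period 5, group 14): the stated order agrees with the simple trend.
(B) Sb (period 5, group 15) vs In (period 5, group 13): the stated order agrees with the simple trend.
(C) Ne (period 2, group 18) vs C (period 2, group 14): the stated order agrees with the simple trend.
(D) As (period 4, group 15) vs Se (period 4, group 16): the stated order contradicts the simple trend.
The exception is (D): Se (4p⁴) ionizes more easily than half-filled As (4p³).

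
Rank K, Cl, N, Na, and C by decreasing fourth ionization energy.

Na, N, C, K, Cl

Consider each +3 ion: K³⁺ is already 2 electrons into the core; Cl³⁺ still has 4 valence electrons; N³⁺ still has 2 valence electrons; Na³⁺ is already 2 electrons into the core; C³⁺ still has 1 valence electron.
Usually core removal costs more than valence removal, but here the competition is close: a tightly held n=2 valence electron can cost more to remove than an n=3 core electron, so the actual values have to decide it.
Valence configurations: Cl³⁺ [Ne]3s²3p², N³⁺ [He]2s², C³⁺ [He]2s¹.
Tabulated IE_4 (kJ/mol): K 5877, Cl 5159, N 7475, Na 9543, C 6223.
Hence IE_4: Cl < K < C < N < Na.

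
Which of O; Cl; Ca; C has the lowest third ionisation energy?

Cl

After 2 electrons have been removed, what remains? O²⁺ still has 4 valence electrons; Cl²⁺ still has 5 valence electrons; Ca²⁺ is the bare [Ar] core; C²⁺ still has 2 valence electrons.
Usually core removal costs more than valence removal, but here the competition is close: a tightly held n=2 valence electron can cost more to remove than an n=3 core electron, so the actual values have to decide it.
Valence configurations: O²⁺ [He]2s²2p², Cl²⁺ [Ne]3s²3p³, C²⁺ [He]2s².
Approximate IE_3 values (kJ/mol): O 5300, Cl 3822, Ca 4912, C 4620.
Overall IE_3 order: Cl < C < Ca < O.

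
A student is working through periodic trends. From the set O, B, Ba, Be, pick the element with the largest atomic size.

Be is in period 2, group 2; B is in period 2, group 13; O is in period 2, group 16; Ba is in period 6, group 2.
Across a period the added protons contract the valence shell; down a group each new principal shell makes the atom larger.
Here both period and group differ, so the two effects have to be weighed against each other.
B > O: B lies to the left of O in period 2, so the across-period effect alone puts B larger.
Be > B: Be lies to the left of B in period 2, so the across-period effect alone puts Be larger.
Ba > Be: Ba sits below Be in group 2, so the down-group effect alone puts Ba larger.
Approximate values (pm): Be 102, B 85, O 63, Ba 196.
The largest atomic size among these belongs to Ba.

Ba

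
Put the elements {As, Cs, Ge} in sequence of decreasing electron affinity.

Ge, As, Cs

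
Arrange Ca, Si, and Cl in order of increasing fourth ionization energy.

Consider each +3 ion: Ca³⁺ is already 1 electron into the core; Si³⁺ still has 1 valence electron; Cl³⁺ still has 4 valence electrons.
Core electrons are held far more tightly than valence electrons, so Ca tops the IE_4 order.
Valence configurations: Si³⁺ [Ne]3s¹, Cl³⁺ [Ne]3s²3p².
Approximate IE_4 values (kJ/mol): Ca 6491, Si 4356, Cl 5159.
So the fourth ionization energies run Si < Cl < Ca.

Si, Cl, Ca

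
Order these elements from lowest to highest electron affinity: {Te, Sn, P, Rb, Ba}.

Ba < Rb < P < Sn < Te

Atoms with high Z_eff and room in the valence shell (especially the halogens) have the most exothermic electron affinities.
Here both period and group differ, so the two effects have to be weighed against each other.
Rb > Ba: the two effects oppose for this pair; the down-group effect wins (47 vs 14 kJ/mol).
P > Rb: both effects reinforce here, so P is clearly the higher of the two.
Sn > P: this pair runs against the simple trend — see the exception note.
Te > Sn: Te lies to the right of Sn in period 5, so the across-period effect alone puts Te higher.
Note the exception: Sn has a higher electron affinity than P, contrary to the simple trend — adding an electron to P's half-filled np³ subshell costs electron-pairing energy.
For reference (kJ/mol): P 72, Rb 47, Sn 107, Te 190, Ba 14.
So from lowest to highest: Ba < Rb < P < Sn < Te.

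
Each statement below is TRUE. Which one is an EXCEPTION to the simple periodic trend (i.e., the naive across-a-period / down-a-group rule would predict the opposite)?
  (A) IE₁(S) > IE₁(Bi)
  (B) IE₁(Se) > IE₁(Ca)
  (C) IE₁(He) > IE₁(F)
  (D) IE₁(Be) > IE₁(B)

(D)

The general trend: first ionization energy increases across a period and decreases down a group.
(A) S (period 3, group 16) vs Bi (period 6, group 15): the stated order agrees with the simple trend.
(B) Se (period 4, group 16) vs Ca (period 4, group 2): the stated order agrees with the simple trend.
(C) He (period 1, group 18) vs F (period 2, group 17): the stated order agrees with the simple trend.
(D) Be (period 2, group 2) vs B (period 2, group 13): the stated order contradicts the simple trend.
The exception is (D): removing B's lone 2p electron is easier than breaking Be's filled 2s².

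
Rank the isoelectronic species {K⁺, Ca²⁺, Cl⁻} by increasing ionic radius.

Ca²⁺ < K⁺ < Cl⁻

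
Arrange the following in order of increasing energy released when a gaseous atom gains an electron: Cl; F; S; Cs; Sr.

Sr < Cs < S < F < Cl

Electron affinity generally becomes more exothermic across a period toward the halogens and less exothermic down a group.
Here both period and group differ, so the two effects have to be weighed against each other.
Cs > Sr: this pair runs against the simple trend — see the exception note.
S > Cs: both effects reinforce here, so S is clearly the higher of the two.
F > S: relative to S, both the across-period and down-group shifts push F's electron affinity up.
Cl > F: this pair runs against the simple trend — see the exception note.
Note the exception: Cs has a higher electron affinity than Sr, contrary to the simple trend — adding an electron to Sr (ns²) has to open a new, higher-energy np subshell, which is unfavourable.
Note the exception: Cl has a higher electron affinity than F, contrary to the simple trend — F's small 2p subshell makes the incoming electron feel strong e⁻–e⁻ repulsion, so Cl actually releases more energy on gaining an electron.
Tabulated electron affinity (kJ/mol): F 328, S 200, Cl 349, Sr 5, Cs 46.
So from lowest to highest: Sr < Cs < S < F < Cl.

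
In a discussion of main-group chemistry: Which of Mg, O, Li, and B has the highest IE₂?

Li

The second ionization energy removes an electron from the +1 ion. For each element: Mg⁺ still has 1 valence electron; O⁺ still has 5 valence electrons; Li⁺ is the bare [He] core; B⁺ still has 2 valence electrons.
Pulling an electron out of a noble-gas core costs far more than removing a remaining valence electron, so Li sits at the high end of IE_2.
Valence configurations: Mg⁺ [Ne]3s¹, O⁺ [He]2s²2p³, B⁺ [He]2s².
Approximate IE_2 values (kJ/mol): Mg 1451, O 3388, Li 7298, B 2427.
Overall IE_2 order: Mg < B < O < Li.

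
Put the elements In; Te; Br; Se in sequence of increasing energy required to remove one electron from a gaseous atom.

In < Te < Se < Br

Removing the outermost electron gets harder across a period and easier down a group.
Neither a single period nor a single group — weigh both effects.
Te > In: Te lies to the right of In in period 5, so the across-period effect alone puts Te higher.
Se > Te: Se sits above Te in group 16, so the down-group effect alone puts Se higher.
Br > Se: both are in period 4; the period trend gives Br the larger value.
Tabulated first ionization energy (kJ/mol): Se 941, Br 1140, In 558, Te 869.
So from lowest to highest: In < Te < Se < Br.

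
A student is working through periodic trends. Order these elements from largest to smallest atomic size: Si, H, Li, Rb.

Atomic radius shrinks across a period as nuclear charge pulls the same shell inward, and grows down a group as new shells are added.
Neither a single period nor a single group — weigh both effects.
Si > H: period and group pull opposite ways; the down-group shift dominates (116 vs 32 pm).
Li > Si: period and group pull opposite ways; the across-period shift dominates (133 vs 116 pm).
Rb > Li: Rb sits below Li in group 1, so the down-group effect alone puts Rb larger.
Tabulated atomic radius (pm): H 32, Li 133, Si 116, Rb 210.
So from largest to smallest: Rb > Li > Si > H.

Rb > Li > Si > H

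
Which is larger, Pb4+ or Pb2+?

Pb2+

Both ions have Z = 82 protons, but Pb4+ has lost more electrons, so its remaining electrons feel a larger effective nuclear charge per electron and are pulled in more tightly.
Higher positive charge → smaller ion, so Pb2+ > Pb4+.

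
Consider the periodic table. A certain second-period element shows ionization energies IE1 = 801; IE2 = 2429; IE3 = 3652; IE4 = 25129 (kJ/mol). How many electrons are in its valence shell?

Look for the largest jump between consecutive ionization energies: IE4/IE3 ≈ 6.9, far larger than any earlier ratio.
That jump marks the point where a core electron is being removed. So the atom has 3 valence electrons.

3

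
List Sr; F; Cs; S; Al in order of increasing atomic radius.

F < S < Al < Sr < Cs

F is in period 2, group 17; Al is in period 3, group 13; S is in period 3, group 16; Sr is in period 5, group 2; Cs is in period 6, group 1.
Across a period the added protons contract the valence shell; down a group each new principal shell makes the atom larger.
Neither a single period nor a single group — weigh both effects.
S > F: relative to F, both the across-period and down-group shifts push S's atomic radius up.
Al > S: Al lies to the left of S in period 3, so the across-period effect alone puts Al larger.
Sr > Al: relative to Al, both the across-period and down-group shifts push Sr's atomic radius up.
Cs > Sr: both effects reinforce here, so Cs is clearly the larger of the two.
Tabulated atomic radius (pm): F 64, Al 126, S 103, Sr 185, Cs 232.
So from smallest to largest: F < S < Al < Sr < Cs.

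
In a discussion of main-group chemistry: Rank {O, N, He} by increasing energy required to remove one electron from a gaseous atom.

He is in period 1, group 18; N is in period 2, group 15; O is in period 2, group 16.
Removing the outermost electron gets harder across a period and easier down a group.
Neither a single period nor a single group — weigh both effects.
N > O: this pair runs against the simple trend — see the exception note.
He > N: relative to N, both the across-period and down-group shifts push He's first ionization energy up.
Note the exception: N has a higher first ionization energy than O, contrary to the simple trend — pairing an electron in O's 2p⁴ costs repulsion energy, so O ionizes more easily than half-filled N (2p³).
Tabulated first ionization energy (kJ/mol): He 2372, N 1402, O 1314.
So from lowest to highest: O < N < He.

O, N, He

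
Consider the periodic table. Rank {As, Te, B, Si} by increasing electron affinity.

B < As < Si < Te

B is in period 2, group 13; Si is in period 3, group 14; As is in period 4, group 15; Te is in period 5, group 16.
Atoms with high Z_eff and room in the valence shell (especially the halogens) have the most exothermic electron affinities.
These sit on a diagonal, where the across-period and down-group effects partly cancel.
As > B: period and group pull opposite ways; the across-period shift dominates (78 vs 27 kJ/mol).
Si > As: period and group pull opposite ways; the down-group shift dominates (134 vs 78 kJ/mol).
Te > Si: period and group pull opposite ways; the across-period shift dominates (190 vs 134 kJ/mol).
Tabulated electron affinity (kJ/mol): B 27, Si 134, As 78, Te 190.
So from lowest to highest: B < As < Si < Te.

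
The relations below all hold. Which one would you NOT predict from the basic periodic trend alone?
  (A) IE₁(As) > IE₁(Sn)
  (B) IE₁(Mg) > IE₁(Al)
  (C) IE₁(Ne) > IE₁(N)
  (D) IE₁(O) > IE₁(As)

The general trend: first ionisation energy increases across a period and decreases down a group.
(A) As (period 4, group 15) vs Sn (period 5, group 14): the stated order agrees with the simple trend.
(B) Mg (period 3, group 2) vs Al (period 3, group 13): the stated order contradicts the simple trend.
(C) Ne (period 2, group 18) vs N (period 2, group 15): the stated order agrees with the simple trend.
(D) O (period 2, group 16) vs As (period 4, group 15): the stated order agrees with the simple trend.
The exception is (B): Al's single 3p electron is easier to remove than one from Mg's filled 3s².

(B)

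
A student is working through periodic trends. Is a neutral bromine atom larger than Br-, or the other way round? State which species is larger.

Br-

Forming Br- adds 1 electron to Br. More electron–electron repulsion in the same shell, with unchanged nuclear charge, lets the cloud expand.
An anion is larger than its parent atom: Br- > Br.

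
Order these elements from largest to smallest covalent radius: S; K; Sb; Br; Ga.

Moving right in a period, electrons are added to the same shell under a stronger nuclear pull, so atoms get smaller; moving down, a new shell is opened and atoms get larger.
Here both period and group differ, so the two effects have to be weighed against each other.
Br > S: the two effects oppose for this pair; the down-group effect wins (114 vs 103 pm).
Ga > Br: both are in period 4; the period trend gives Ga the larger value.
Sb > Ga: period and group pull opposite ways; the down-group shift dominates (140 vs 124 pm).
K > Sb: the two effects oppose for this pair; the across-period effect wins (196 vs 140 pm).
For reference (pm): S 103, K 196, Ga 124, Br 114, Sb 140.
So from largest to smallest: K > Sb > Ga > Br > S.

K > Sb > Ga > Br > S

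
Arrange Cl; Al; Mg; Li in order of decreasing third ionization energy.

Li > Mg > Cl > Al

The third ionization energy removes an electron from the +2 ion. For each element: Cl²⁺ still has 5 valence electrons; Al²⁺ still has 1 valence electron; Mg²⁺ is the bare [Ne] core; Li²⁺ is already 1 electron into the core.
Core electrons are held far more tightly than valence electrons, so Mg and Li top the IE_3 order.
Valence configurations: Cl²⁺ [Ne]3s²3p³, Al²⁺ [Ne]3s¹.
Tabulated IE_3 (kJ/mol): Cl 3822, Al 2745, Mg 7733, Li 11815.
Overall IE_3 order: Al < Cl < Mg < Li.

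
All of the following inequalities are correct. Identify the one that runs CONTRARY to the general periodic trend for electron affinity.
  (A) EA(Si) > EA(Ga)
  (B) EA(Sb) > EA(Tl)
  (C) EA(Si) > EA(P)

(C)

The general trend: electron affinity increases across a period and decreases down a group.
(A) Si (period 3, group 14) vs Ga (period 4, group 13): the stated order agrees with the simple trend.
(B) Sb (period 5, group 15) vs Tl (period 6, group 13): the stated order agrees with the simple trend.
(C) Si (period 3, group 14) vs P (period 3, group 15): the stated order contradicts the simple trend.
The exception is (C): adding an electron to P's half-filled 3p³ is unfavourable, so Si (3p²) has the more exothermic EA.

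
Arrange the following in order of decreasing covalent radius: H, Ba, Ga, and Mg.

H is in period 1, group 1; Mg is in period 3, group 2; Ga is in period 4, group 13; Ba is in period 6, group 2.
Atomic radius shrinks across a period as nuclear charge pulls the same shell inward, and grows down a group as new shells are added.
Here both period and group differ, so the two effects have to be weighed against each other.
Ga > H: the two effects oppose for this pair; the down-group effect wins (124 vs 32 pm).
Mg > Ga: period and group pull opposite ways; the across-period shift dominates (139 vs 124 pm).
Ba > Mg: they share group 2; the group trend gives Ba the larger value.
For reference (pm): H 32, Mg 139, Ga 124, Ba 196.
So from largest to smallest: Ba > Mg > Ga > H.

Ba, Mg, Ga, H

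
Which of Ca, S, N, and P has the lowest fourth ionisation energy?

S

IE_4 is the cost of taking one more electron from the +3 cation: Ca³⁺ is already 1 electron into the core; S³⁺ still has 3 valence electrons; N³⁺ still has 2 valence electrons; P³⁺ still has 2 valence electrons.
Usually core removal costs more than valence removal, but here the competition is close: a tightly held n=2 valence electron can cost more to remove than an n=3 core electron, so the actual values have to decide it.
Valence configurations: S³⁺ [Ne]3s²3p¹, N³⁺ [He]2s², P³⁺ [Ne]3s².
S³⁺ loses a lone 3p electron whereas P³⁺ must break into a filled 3s² pair, so IE_4(P) > IE_4(S) even though S has the higher nuclear charge.
The numbers (kJ/mol): Ca 6491, S 4556, N 7475, P 4964.
Putting it together, IE_4: S < P < Ca < N.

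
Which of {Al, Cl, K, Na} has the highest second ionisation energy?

Na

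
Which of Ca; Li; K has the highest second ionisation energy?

Li

After 1 electron has been removed, what remains? Ca⁺ still has 1 valence electron; Li⁺ is the bare [He] core; K⁺ is the bare [Ar] core.
Breaking into a closed-shell core is much more expensive than removing a leftover valence electron — K and Li have the largest IE_2 here.
The numbers (kJ/mol): Ca 1145, Li 7298, K 3052.
Hence IE_2: Ca < K < Li.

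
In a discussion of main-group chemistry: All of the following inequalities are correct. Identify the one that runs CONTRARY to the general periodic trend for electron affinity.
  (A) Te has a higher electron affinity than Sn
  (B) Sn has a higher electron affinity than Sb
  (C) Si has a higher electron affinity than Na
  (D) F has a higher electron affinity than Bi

The general trend: electron affinity increases across a period and decreases down a group.
(A) Te (period 5, group 16) vs Sn (period 5, group 14): the stated order agrees with the simple trend.
(B) Sn (period 5, group 14) vs Sb (period 5, group 15): the stated order contradicts the simple trend.
(C) Si (period 3, group 14) vs Na (period 3, group 1): the stated order agrees with the simple trend.
(D) F (period 2, group 17) vs Bi (period 6, group 15): the stated order agrees with the simple trend.
The exception is (B): adding an electron to Sb's half-filled 5p³ is unfavourable, so Sn has the more exothermic EA.

(B)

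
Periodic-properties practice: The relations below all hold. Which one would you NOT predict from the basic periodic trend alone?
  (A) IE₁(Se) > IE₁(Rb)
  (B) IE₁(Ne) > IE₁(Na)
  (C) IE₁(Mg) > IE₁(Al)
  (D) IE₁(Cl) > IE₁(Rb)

The general trend: first ionisation energy increases across a period and decreases down a group.
(A) Se (period 4, group 16) vs Rb (period 5, group 1): the stated order agrees with the simple trend.
(B) Ne (period 2, group 18) vs Na (period 3, group 1): the stated order agrees with the simple trend.
(C) Mg (period 3, group 2) vs Al (period 3, group 13): the stated order contradicts the simple trend.
(D) Cl (period 3, group 17) vs Rb (period 5, group 1): the stated order agrees with the simple trend.
The exception is (C): Al's single 3p electron is easier to remove than one from Mg's filled 3s².

(C)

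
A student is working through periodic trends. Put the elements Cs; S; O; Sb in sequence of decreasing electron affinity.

S > O > Sb > Cs

O is in period 2, group 16; S is in period 3, group 16; Sb is in period 5, group 15; Cs is in period 6, group 1.
Electron affinity generally becomes more exothermic across a period toward the halogens and less exothermic down a group.
Neither a single period nor a single group — weigh both effects.
Sb > Cs: both effects reinforce here, so Sb is clearly the higher of the two.
O > Sb: both effects reinforce here, so O is clearly the higher of the two.
S > O: this pair runs against the simple trend — see the exception note.
Note the exception: S has a higher electron affinity than O, contrary to the simple trend — the compact 2p subshell of O repels the added electron more than S's larger 3p does.
Tabulated electron affinity (kJ/mol): O 141, S 200, Sb 103, Cs 46.
So from highest to lowest: S > O > Sb > Cs.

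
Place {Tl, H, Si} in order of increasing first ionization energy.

Tl, Si, H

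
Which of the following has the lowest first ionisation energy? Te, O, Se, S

O is in period 2, group 16; S is in period 3, group 16; Se is in period 4, group 16; Te is in period 5, group 16.
IE₁ increases left→right with effective nuclear charge and decreases top→bottom as the valence shell moves farther out.
All are in group 16, so first ionization energy increases up the group.
The lowest first ionisation energy among these belongs to Te.

Te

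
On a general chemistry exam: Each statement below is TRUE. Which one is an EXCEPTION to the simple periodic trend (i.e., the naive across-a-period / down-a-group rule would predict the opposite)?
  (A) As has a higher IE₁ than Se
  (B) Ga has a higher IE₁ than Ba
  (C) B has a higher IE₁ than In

(A)

The general trend: IE₁ increases across a period and decreases down a group.
(A) As (period 4, group 15) vs Se (period 4, group 16): the stated order contradicts the simple trend.
(B) Ga (period 4, group 13) vs Ba (period 6, group 2): the stated order agrees with the simple trend.
(C) B (period 2, group 13) vs In (period 5, group 13): the stated order agrees with the simple trend.
The exception is (A): Se (4p⁴) ionizes more easily than half-filled As (4p³).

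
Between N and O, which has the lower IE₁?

O

N is in period 2, group 15; O is in period 2, group 16.
First ionization energy rises across a period (greater Z_eff holds electrons more tightly) and falls down a group (valence electrons are farther from the nucleus).
All lie in period 2; the across-period trend (first ionization energy increases left to right) applies, with the exception below.
Note the exception: N has a higher first ionization energy than O, contrary to the simple trend — pairing an electron in O's 2p⁴ costs repulsion energy, so O ionizes more easily than half-filled N (2p³).
Approximate values (kJ/mol): N 1402, O 1314.
So O has the lower IE₁ (O < N).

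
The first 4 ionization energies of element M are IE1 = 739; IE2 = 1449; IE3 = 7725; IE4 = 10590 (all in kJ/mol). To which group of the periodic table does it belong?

Look for the largest jump between consecutive ionization energies: IE3/IE2 ≈ 5.3, far larger than any earlier ratio.
That jump marks the point where a core electron is being removed. So the atom has 2 valence electrons.
A main-group element with 2 valence electrons is in group 2.

Group 2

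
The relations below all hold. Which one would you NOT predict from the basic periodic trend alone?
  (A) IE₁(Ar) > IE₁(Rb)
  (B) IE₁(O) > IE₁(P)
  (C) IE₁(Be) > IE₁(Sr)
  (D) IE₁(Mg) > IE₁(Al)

(D)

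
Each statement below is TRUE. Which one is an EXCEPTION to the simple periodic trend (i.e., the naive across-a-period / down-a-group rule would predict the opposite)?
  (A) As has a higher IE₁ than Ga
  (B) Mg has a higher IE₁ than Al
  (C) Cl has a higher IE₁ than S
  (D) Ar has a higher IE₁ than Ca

The general trend: IE₁ increases across a period and decreases down a group.
(A) As (period 4, group 15) vs Ga (period 4, group 13): the stated order agrees with the simple trend.
(B) Mg (period 3, group 2) vs Al (period 3, group 13): the stated order contradicts the simple trend.
(C) Cl (period 3, group 17) vs S (period 3, group 16): the stated order agrees with the simple trend.
(D) Ar (period 3, group 18) vs Ca (period 4, group 2): the stated order agrees with the simple trend.
The exception is (B): Al's single 3p electron is easier to remove than one from Mg's filled 3s².

(B)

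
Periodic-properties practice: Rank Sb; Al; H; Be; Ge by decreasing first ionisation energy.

IE₁ increases left→right with effective nuclear charge and decreases top→bottom as the valence shell moves farther out.
These sit on a diagonal, where the across-period and down-group effects partly cancel.
Ge > Al: period and group pull opposite ways; the across-period shift dominates (762 vs 578 kJ/mol).
Sb > Ge: period and group pull opposite ways; the across-period shift dominates (831 vs 762 kJ/mol).
Be > Sb: period and group pull opposite ways; the down-group shift dominates (900 vs 831 kJ/mol).
H > Be: period and group pull opposite ways; the down-group shift dominates (1312 vs 900 kJ/mol).
For reference (kJ/mol): H 1312, Be 900, Al 578, Ge 762, Sb 831.
So from highest to lowest: H > Be > Sb > Ge > Al.

H > Be > Sb > Ge > Al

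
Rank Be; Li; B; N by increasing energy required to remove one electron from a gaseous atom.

Li < B < Be < N

Li is in period 2, group 1; Be is in period 2, group 2; B is in period 2, group 13; N is in period 2, group 15.
First ionization energy rises across a period (greater Z_eff holds electrons more tightly) and falls down a group (valence electrons are farther from the nucleus).
All lie in period 2; the across-period trend (first ionization energy increases left to right) applies, with the exception below.
Note the exception: Be has a higher first ionization energy than B, contrary to the simple trend — removing B's lone 2p electron is easier than breaking Be's filled 2s².
For reference (kJ/mol): Li 520, Be 900, B 801, N 1402.
So from lowest to highest: Li < B < Be < N.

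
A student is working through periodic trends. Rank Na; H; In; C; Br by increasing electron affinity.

H is in period 1, group 1; C is in period 2, group 14; Na is in period 3, group 1; Br is in period 4, group 17; In is in period 5, group 13.
EA tends to increase across a period and decrease down a group, though the pattern is less regular than for IE or radius.
Neither a single period nor a single group — weigh both effects.
Na > In: period and group pull opposite ways; the down-group shift dominates (53 vs 29 kJ/mol).
H > Na: H sits above Na in group 1, so the down-group effect alone puts H higher.
C > H: the two effects oppose for this pair; the across-period effect wins (122 vs 73 kJ/mol).
Br > C: period and group pull opposite ways; the across-period shift dominates (325 vs 122 kJ/mol).
For reference (kJ/mol): H 73, C 122, Na 53, Br 325, In 29.
So from lowest to highest: In < Na < H < C < Br.

In < Na < H < C < Br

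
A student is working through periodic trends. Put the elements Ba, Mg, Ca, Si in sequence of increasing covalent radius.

Moving right in a period, electrons are added to the same shell under a stronger nuclear pull, so atoms get smaller; moving down, a new shell is opened and atoms get larger.
These span different periods and groups, so the two trends combine.
Mg > Si: Mg lies to the left of Si in period 3, so the across-period effect alone puts Mg larger.
Ca > Mg: they share group 2; the group trend gives Ca the larger value.
Ba > Ca: Ba sits below Ca in group 2, so the down-group effect alone puts Ba larger.
Tabulated atomic radius (pm): Mg 139, Si 116, Ca 171, Ba 196.
So from smallest to largest: Si < Mg < Ca < Ba.

Si, Mg, Ca, Ba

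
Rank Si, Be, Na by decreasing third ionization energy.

The third ionization energy removes an electron from the +2 ion. For each element: Si²⁺ still has 2 valence electrons; Be²⁺ is the bare [He] core; Na²⁺ is already 1 electron into the core.
Core electrons are held far more tightly than valence electrons, so Na and Be top the IE_3 order.
Approximate IE_3 values (kJ/mol): Si 3232, Be 14849, Na 6910.
Putting it together, IE_3: Si < Na < Be.

Be, Na, Si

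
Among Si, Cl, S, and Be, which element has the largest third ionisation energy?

Be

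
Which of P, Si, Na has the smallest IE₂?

IE_2 is the cost of taking one more electron from the +1 cation: P⁺ still has 4 valence electrons; Si⁺ still has 3 valence electrons; Na⁺ is the bare [Ne] core.
Core electrons are held far more tightly than valence electrons, so Na tops the IE_2 order.
Valence configurations: P⁺ [Ne]3s²3p², Si⁺ [Ne]3s²3p¹.
The numbers (kJ/mol): P 1907, Si 1577, Na 4562.
Putting it together, IE_2: Si < P < Na.

Si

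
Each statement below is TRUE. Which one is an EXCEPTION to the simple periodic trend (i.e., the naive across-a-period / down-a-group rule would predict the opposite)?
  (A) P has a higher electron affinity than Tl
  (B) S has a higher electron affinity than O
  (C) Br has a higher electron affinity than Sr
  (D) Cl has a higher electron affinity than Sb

(B)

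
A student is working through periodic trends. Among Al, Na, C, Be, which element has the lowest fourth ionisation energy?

After 3 electrons have been removed, what remains? Al³⁺ is the bare [Ne] core; Na³⁺ is already 2 electrons into the core; C³⁺ still has 1 valence electron; Be³⁺ is already 1 electron into the core.
Core electrons are held far more tightly than valence electrons, so Na, Al and Be top the IE_4 order.
The numbers (kJ/mol): Al 11577, Na 9543, C 6223, Be 21007.
Overall IE_4 order: C < Na < Al < Be.

C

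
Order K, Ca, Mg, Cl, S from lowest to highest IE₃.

The third ionization energy removes an electron from the +2 ion. For each element: K²⁺ is already 1 electron into the core; Ca²⁺ is the bare [Ar] core; Mg²⁺ is the bare [Ne] core; Cl²⁺ still has 5 valence electrons; S²⁺ still has 4 valence electrons.
Core electrons are held far more tightly than valence electrons, so K, Ca and Mg top the IE_3 order.
Valence configurations: Cl²⁺ [Ne]3s²3p³, S²⁺ [Ne]3s²3p².
Approximate IE_3 values (kJ/mol): K 4420, Ca 4912, Mg 7733, Cl 3822, S 3357.
Overall IE_3 order: S < Cl < K < Ca < Mg.

S < Cl < K < Ca < Mg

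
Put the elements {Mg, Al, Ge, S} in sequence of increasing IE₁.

Al < Mg < Ge < S

Mg is in period 3, group 2; Al is in period 3, group 13; S is in period 3, group 16; Ge is in period 4, group 14.
First ionization energy rises across a period (greater Z_eff holds electrons more tightly) and falls down a group (valence electrons are farther from the nucleus).
Here both period and group differ, so the two effects have to be weighed against each other.
Mg > Al: this pair runs against the simple trend — see the exception note.
Ge > Mg: the two effects oppose for this pair; the across-period effect wins (762 vs 738 kJ/mol).
S > Ge: relative to Ge, both the across-period and down-group shifts push S's first ionization energy up.
Note the exception: Mg has a higher first ionization energy than Al, contrary to the simple trend — Al's single 3p electron is easier to remove than one from Mg's filled 3s².
Tabulated first ionization energy (kJ/mol): Mg 738, Al 578, S 1000, Ge 762.
So from lowest to highest: Al < Mg < Ge < S.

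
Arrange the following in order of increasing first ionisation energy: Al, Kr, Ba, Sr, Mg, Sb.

Ba < Sr < Al < Mg < Sb < Kr

Mg is in period 3, group 2; Al is in period 3, group 13; Kr is in period 4, group 18; Sr is in period 5, group 2; Sb is in period 5, group 15; Ba is in period 6, group 2.
Removing the outermost electron gets harder across a period and easier down a group.
Here both period and group differ, so the two effects have to be weighed against each other.
Sr > Ba: Sr sits above Ba in group 2, so the down-group effect alone puts Sr higher.
Al > Sr: both effects reinforce here, so Al is clearly the higher of the two.
Mg > Al: this pair runs against the simple trend — see the exception note.
Sb > Mg: period and group pull opposite ways; the across-period shift dominates (831 vs 738 kJ/mol).
Kr > Sb: relative to Sb, both the across-period and down-group shifts push Kr's first ionization energy up.
Note the exception: Mg has a higher first ionization energy than Al, contrary to the simple trend — Al's single 3p electron is easier to remove than one from Mg's filled 3s².
Tabulated first ionization energy (kJ/mol): Mg 738, Al 578, Kr 1351, Sr 550, Sb 831, Ba 503.
So from lowest to highest: Ba < Sr < Al < Mg < Sb < Kr.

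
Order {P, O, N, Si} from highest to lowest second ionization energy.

O, N, P, Si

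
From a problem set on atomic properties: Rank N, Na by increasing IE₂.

N, Na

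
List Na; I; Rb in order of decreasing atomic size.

Rb, Na, I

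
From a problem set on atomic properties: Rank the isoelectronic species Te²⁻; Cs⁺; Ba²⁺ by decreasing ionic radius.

Te²⁻, Cs⁺, Ba²⁺

All of these have 54 electrons, so size is governed by nuclear charge alone: the more protons, the stronger the pull on the same electron cloud, and the smaller the ion.
Nuclear charges: Ba²⁺ (Z=56), Cs⁺ (Z=55), Te²⁻ (Z=52).
Largest to smallest: Te²⁻ > Cs⁺ > Ba²⁺.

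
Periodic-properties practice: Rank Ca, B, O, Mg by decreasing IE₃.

IE_3 is the cost of taking one more electron from the +2 cation: Ca²⁺ is the bare [Ar] core; B²⁺ still has 1 valence electron; O²⁺ still has 4 valence electrons; Mg²⁺ is the bare [Ne] core.
Usually core removal costs more than valence removal, but here the competition is close: a tightly held n=2 valence electron can cost more to remove than an n=3 core electron, so the actual values have to decide it.
Valence configurations: B²⁺ [He]2s¹, O²⁺ [He]2s²2p².
The numbers (kJ/mol): Ca 4912, B 3660, O 5300, Mg 7733.
Hence IE_3: B < Ca < O < Mg.

Mg > O > Ca > B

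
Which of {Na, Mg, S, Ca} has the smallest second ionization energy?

Consider each +1 ion: Na⁺ is the bare [Ne] core; Mg⁺ still has 1 valence electron; S⁺ still has 5 valence electrons; Ca⁺ still has 1 valence electron.
Core electrons are held far more tightly than valence electrons, so Na tops the IE_2 order.
Valence configurations: Mg⁺ [Ne]3s¹, S⁺ [Ne]3s²3p³, Ca⁺ [Ar]4s¹.
The numbers (kJ/mol): Na 4562, Mg 1451, S 2252, Ca 1145.
Putting it together, IE_2: Ca < Mg < S < Na.

Ca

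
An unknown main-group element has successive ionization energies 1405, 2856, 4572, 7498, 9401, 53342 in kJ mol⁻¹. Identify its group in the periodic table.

Look for the largest jump between consecutive ionization energies: IE6/IE5 ≈ 5.7, far larger than any earlier ratio.
That jump marks the point where a core electron is being removed. So the atom has 5 valence electrons.
A main-group element with 5 valence electrons is in group 15.

Group 15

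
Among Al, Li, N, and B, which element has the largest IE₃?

Li

The third ionization energy removes an electron from the +2 ion. For each element: Al²⁺ still has 1 valence electron; Li²⁺ is already 1 electron into the core; N²⁺ still has 3 valence electrons; B²⁺ still has 1 valence electron.
Breaking into a closed-shell core is much more expensive than removing a leftover valence electron — Li has the largest IE_3 here.
Valence configurations: Al²⁺ [Ne]3s¹, N²⁺ [He]2s²2p¹, B²⁺ [He]2s¹.
Tabulated IE_3 (kJ/mol): Al 2745, Li 11815, N 4578, B 3660.
Hence IE_3: Al < B < N < Li.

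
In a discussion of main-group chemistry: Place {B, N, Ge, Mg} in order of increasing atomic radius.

B is in period 2, group 13; N is in period 2, group 15; Mg is in period 3, group 2; Ge is in period 4, group 14.
Across a period the added protons contract the valence shell; down a group each new principal shell makes the atom larger.
Neither a single period nor a single group — weigh both effects.
B > N: B lies to the left of N in period 2, so the across-period effect alone puts B larger.
Ge > B: period and group pull opposite ways; the down-group shift dominates (121 vs 85 pm).
Mg > Ge: the two effects oppose for this pair; the across-period effect wins (139 vs 121 pm).
Tabulated atomic radius (pm): B 85, N 71, Mg 139, Ge 121.
So from smallest to largest: N < B < Ge < Mg.

N < B < Ge < Mg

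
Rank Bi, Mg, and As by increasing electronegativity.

Mg < Bi < As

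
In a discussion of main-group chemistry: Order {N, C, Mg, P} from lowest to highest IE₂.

IE_2 is the cost of taking one more electron from the +1 cation: N⁺ still has 4 valence electrons; C⁺ still has 3 valence electrons; Mg⁺ still has 1 valence electron; P⁺ still has 4 valence electrons.
All are still removing valence electrons, so compare the +1 ions as you would atoms: IE_2 generally rises across a period (higher Z_eff) and falls down a group (larger shell), subject to the usual subshell exceptions.
Valence configurations: N⁺ [He]2s²2p², C⁺ [He]2s²2p¹, Mg⁺ [Ne]3s¹, P⁺ [Ne]3s²3p².
Approximate IE_2 values (kJ/mol): N 2856, C 2353, Mg 1451, P 1907.
So the second ionization energies run Mg < P < C < N.

Mg < P < C < N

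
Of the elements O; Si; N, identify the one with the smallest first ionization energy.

Si

IE₁ increases left→right with effective nuclear charge and decreases top→bottom as the valence shell moves farther out.
Here both period and group differ, so the two effects have to be weighed against each other.
O > Si: relative to Si, both the across-period and down-group shifts push O's first ionization energy up.
N > O: this pair runs against the simple trend — see the exception note.
Note the exception: N has a higher first ionization energy than O, contrary to the simple trend — pairing an electron in O's 2p⁴ costs repulsion energy, so O ionizes more easily than half-filled N (2p³).
Tabulated first ionization energy (kJ/mol): N 1402, O 1314, Si 786.
The smallest first ionization energy among these belongs to Si.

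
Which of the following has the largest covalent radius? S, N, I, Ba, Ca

Ba

Atomic radius shrinks across a period as nuclear charge pulls the same shell inward, and grows down a group as new shells are added.
Here both period and group differ, so the two effects have to be weighed against each other.
S > N: period and group pull opposite ways; the down-group shift dominates (103 vs 71 pm).
I > S: the two effects oppose for this pair; the down-group effect wins (133 vs 103 pm).
Ca > I: period and group pull opposite ways; the across-period shift dominates (171 vs 133 pm).
Ba > Ca: Ba sits below Ca in group 2, so the down-group effect alone puts Ba larger.
Approximate values (pm): N 71, S 103, Ca 171, I 133, Ba 196.
The largest covalent radius among these belongs to Ba.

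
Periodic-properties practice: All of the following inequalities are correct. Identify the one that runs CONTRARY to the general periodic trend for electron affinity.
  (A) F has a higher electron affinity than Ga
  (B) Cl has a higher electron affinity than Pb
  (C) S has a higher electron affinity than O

(C)

The general trend: electron affinity increases across a period and decreases down a group.
(A) F (period 2, group 17) vs Ga (period 4, group 13): the stated order agrees with the simple trend.
(B) Cl (period 3, group 17) vs Pb (period 6, group 14): the stated order agrees with the simple trend.
(C) S (period 3, group 16) vs O (period 2, group 16): the stated order contradicts the simple trend.
The exception is (C): the compact 2p subshell of O repels the added electron more than S's larger 3p does.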